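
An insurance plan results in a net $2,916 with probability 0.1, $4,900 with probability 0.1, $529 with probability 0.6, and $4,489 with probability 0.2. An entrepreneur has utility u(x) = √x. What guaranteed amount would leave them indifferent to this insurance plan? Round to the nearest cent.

$1,568.16

E[u] = 0.1·√2916 + 0.1·√4900 + 0.6·√529 + 0.2·√4489 = 0.1·54 + 0.1·70 + 0.6·23 + 0.2·67 = 39.6
CE = (39.6)² = 1568.16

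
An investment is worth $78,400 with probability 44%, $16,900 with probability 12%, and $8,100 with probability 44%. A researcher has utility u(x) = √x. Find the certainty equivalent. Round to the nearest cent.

$31,826.56

E[u] = 0.44·√78400 + 0.12·√16900 + 0.44·√8100 = 0.44·280 + 0.12·130 + 0.44·90 = 178.4
CE = (178.4)² = 31826.56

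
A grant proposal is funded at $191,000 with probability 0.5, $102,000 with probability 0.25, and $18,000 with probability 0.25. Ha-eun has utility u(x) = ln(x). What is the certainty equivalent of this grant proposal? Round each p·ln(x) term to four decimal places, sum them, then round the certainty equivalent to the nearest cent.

E[u] = 0.5·ln(191000) + 0.25·ln(102000) + 0.25·ln(18000) = 6.0800 + 2.8832 + 2.4495 = 11.4127
CE = e^11.4127 ≈ 90463.34

$90,463.34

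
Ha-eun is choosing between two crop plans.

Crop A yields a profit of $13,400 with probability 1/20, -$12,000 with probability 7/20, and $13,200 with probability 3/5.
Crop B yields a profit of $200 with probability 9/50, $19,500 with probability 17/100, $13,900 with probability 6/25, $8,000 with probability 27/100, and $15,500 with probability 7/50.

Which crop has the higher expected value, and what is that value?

Crop B ($11,017)

Crop A = 1/20 × 13400 + 7/20 × (-12000) + 3/5 × 13200 = 670 − 4200 + 7920 = 4390
Crop B = 9/50 × 200 + 17/100 × 19500 + 6/25 × 13900 + 27/100 × 8000 + 7/50 × 15500 = 36 + 3315 + 3336 + 2160 + 2170 = 11017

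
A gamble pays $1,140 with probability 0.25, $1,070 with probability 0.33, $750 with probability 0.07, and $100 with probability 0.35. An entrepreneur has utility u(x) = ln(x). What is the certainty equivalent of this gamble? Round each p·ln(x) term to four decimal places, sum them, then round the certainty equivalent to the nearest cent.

$462.57

E[u] = 0.25·ln(1140) + 0.33·ln(1070) + 0.07·ln(750) + 0.35·ln(100) = 1.7597 + 2.3019 + 0.4634 + 1.6118 = 6.1368
CE = e^6.1368 ≈ 462.57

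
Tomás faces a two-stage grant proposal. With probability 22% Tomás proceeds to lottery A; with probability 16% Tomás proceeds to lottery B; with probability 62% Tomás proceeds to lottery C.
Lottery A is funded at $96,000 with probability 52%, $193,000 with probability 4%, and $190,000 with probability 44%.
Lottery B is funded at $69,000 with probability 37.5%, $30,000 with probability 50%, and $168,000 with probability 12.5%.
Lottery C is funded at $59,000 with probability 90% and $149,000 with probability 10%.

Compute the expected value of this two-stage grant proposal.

EV(A) = 0.52 × 96000 + 0.04 × 193000 + 0.44 × 190000 = 49920 + 7720 + 83600 = 141240
EV(B) = 0.375 × 69000 + 0.5 × 30000 + 0.125 × 168000 = 25875 + 15000 + 21000 = 61875
EV(C) = 0.9 × 59000 + 0.1 × 149000 = 53100 + 14900 = 68000
Overall = 0.22 × 141240 + 0.16 × 61875 + 0.62 × 68000 = 31072.8 + 9900 + 42160 = 83132.8

$83,132.80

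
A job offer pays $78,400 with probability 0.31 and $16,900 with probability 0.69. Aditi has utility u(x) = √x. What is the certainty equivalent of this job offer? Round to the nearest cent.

$31,152.25

E[u] = 0.31·√78400 + 0.69·√16900 = 0.31·280 + 0.69·130 = 176.5
CE = (176.5)² = 31152.25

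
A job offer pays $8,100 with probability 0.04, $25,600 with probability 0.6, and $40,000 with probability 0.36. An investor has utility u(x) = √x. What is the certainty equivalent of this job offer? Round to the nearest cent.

E[u] = 0.04·√8100 + 0.6·√25600 + 0.36·√40000 = 0.04·90 + 0.6·160 + 0.36·200 = 171.6
CE = (171.6)² = 29446.56

$29,446.56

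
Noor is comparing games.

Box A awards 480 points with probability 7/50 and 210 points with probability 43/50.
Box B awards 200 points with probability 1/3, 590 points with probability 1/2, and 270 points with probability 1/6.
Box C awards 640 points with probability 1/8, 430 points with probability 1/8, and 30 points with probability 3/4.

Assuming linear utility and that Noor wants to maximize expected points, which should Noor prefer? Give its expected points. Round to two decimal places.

Box A = 7/50 × 480 + 43/50 × 210 = 67.2 + 180.6 = 247.8
Box B = 1/3 × 200 + 1/2 × 590 + 1/6 × 270 = 66.6667 + 295 + 45 = 406.6667
Box C = 1/8 × 640 + 1/8 × 430 + 3/4 × 30 = 80 + 53.75 + 22.5 = 156.25

Box B (406.67 points)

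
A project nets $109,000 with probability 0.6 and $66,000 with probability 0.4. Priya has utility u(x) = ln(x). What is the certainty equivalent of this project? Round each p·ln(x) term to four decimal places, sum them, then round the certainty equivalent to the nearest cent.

E[u] = 0.6·ln(109000) + 0.4·ln(66000) = 6.9595 + 4.4390 = 11.3985
CE = e^11.3985 ≈ 89187.84

$89,187.84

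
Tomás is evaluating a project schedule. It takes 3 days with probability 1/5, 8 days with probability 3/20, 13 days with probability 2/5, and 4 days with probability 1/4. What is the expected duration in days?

8 days

EV = 1/5 × 3 + 3/20 × 8 + 2/5 × 13 + 1/4 × 4 = 0.6 + 1.2 + 5.2 + 1 = 8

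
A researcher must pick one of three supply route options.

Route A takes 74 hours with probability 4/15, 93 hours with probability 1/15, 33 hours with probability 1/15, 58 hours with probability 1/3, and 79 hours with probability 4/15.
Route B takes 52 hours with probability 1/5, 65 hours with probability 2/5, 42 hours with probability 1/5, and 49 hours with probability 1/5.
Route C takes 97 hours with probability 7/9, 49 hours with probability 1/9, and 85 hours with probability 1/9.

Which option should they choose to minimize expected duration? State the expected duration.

Route B (54.6 hours)

Route A = 4/15 × 74 + 1/15 × 93 + 1/15 × 33 + 1/3 × 58 + 4/15 × 79 = 19.7333 + 6.2 + 2.2 + 19.3333 + 21.0667 = 68.5333
Route B = 1/5 × 52 + 2/5 × 65 + 1/5 × 42 + 1/5 × 49 = 10.4 + 26 + 8.4 + 9.8 = 54.6
Route C = 7/9 × 97 + 1/9 × 49 + 1/9 × 85 = 75.4444 + 5.4444 + 9.4444 = 90.3333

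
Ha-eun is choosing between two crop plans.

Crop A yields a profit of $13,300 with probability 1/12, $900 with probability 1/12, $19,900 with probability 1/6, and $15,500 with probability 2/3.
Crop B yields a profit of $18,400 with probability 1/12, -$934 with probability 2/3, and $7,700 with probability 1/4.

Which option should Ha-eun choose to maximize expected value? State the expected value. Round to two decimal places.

Crop A = 1/12 × 13300 + 1/12 × 900 + 1/6 × 19900 + 2/3 × 15500 = 1108.3333 + 75 + 3316.6667 + 10333.3333 = 14833.3333
Crop B = 1/12 × 18400 + 2/3 × (-934) + 1/4 × 7700 = 1533.3333 − 622.6667 + 1925 = 2835.6667

Crop A ($14,833.33)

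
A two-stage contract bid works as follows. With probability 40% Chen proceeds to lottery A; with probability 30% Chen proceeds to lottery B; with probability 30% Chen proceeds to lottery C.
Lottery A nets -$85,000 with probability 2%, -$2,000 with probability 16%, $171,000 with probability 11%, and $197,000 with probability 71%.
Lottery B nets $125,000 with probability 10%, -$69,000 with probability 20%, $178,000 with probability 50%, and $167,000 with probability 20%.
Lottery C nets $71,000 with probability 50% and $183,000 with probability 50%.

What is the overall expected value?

$137,094

EV(A) = 0.02 × (-85000) + 0.16 × (-2000) + 0.11 × 171000 + 0.71 × 197000 = -1700 − 320 + 18810 + 139870 = 156660
EV(B) = 0.1 × 125000 + 0.2 × (-69000) + 0.5 × 178000 + 0.2 × 167000 = 12500 − 13800 + 89000 + 33400 = 121100
EV(C) = 0.5 × 71000 + 0.5 × 183000 = 35500 + 91500 = 127000
Overall = 0.4 × 156660 + 0.3 × 121100 + 0.3 × 127000 = 62664 + 36330 + 38100 = 137094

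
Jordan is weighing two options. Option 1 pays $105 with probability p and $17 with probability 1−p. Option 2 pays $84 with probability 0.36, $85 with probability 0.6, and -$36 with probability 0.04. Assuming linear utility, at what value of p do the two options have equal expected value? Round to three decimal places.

EV(Option 2) = 0.36 × 84 + 0.6 × 85 + 0.04 × (-36) = 30.24 + 51 − 1.44 = 79.8
p·105 + (1−p)·17 = 79.8
88p + 17 = 79.8
p = (79.8 − 17) / 88

p = 0.714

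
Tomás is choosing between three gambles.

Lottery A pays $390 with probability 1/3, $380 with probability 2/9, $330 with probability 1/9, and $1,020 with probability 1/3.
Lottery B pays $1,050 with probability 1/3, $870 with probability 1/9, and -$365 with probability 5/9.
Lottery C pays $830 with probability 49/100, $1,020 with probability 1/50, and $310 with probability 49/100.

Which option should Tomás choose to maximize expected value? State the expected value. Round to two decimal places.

Lottery A ($591.11)

Lottery A = 1/3 × 390 + 2/9 × 380 + 1/9 × 330 + 1/3 × 1020 = 130 + 84.4444 + 36.6667 + 340 = 591.1111
Lottery B = 1/3 × 1050 + 1/9 × 870 + 5/9 × (-365) = 350 + 96.6667 − 202.7778 = 243.8889
Lottery C = 49/100 × 830 + 1/50 × 1020 + 49/100 × 310 = 406.7 + 20.4 + 151.9 = 579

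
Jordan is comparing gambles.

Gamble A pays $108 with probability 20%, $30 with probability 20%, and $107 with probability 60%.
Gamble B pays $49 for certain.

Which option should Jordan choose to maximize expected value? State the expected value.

Gamble A ($91.80)

Gamble A = 0.2 × 108 + 0.2 × 30 + 0.6 × 107 = 21.6 + 6 + 64.2 = 91.8
Gamble B: 49 (certain)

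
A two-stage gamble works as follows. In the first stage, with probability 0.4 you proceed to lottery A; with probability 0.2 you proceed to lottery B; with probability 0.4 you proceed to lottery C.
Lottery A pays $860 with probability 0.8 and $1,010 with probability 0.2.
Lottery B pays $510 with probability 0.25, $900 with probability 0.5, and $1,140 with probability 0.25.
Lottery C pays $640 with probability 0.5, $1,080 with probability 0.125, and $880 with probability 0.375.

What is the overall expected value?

$842.50

EV(A) = 0.8 × 860 + 0.2 × 1010 = 688 + 202 = 890
EV(B) = 0.25 × 510 + 0.5 × 900 + 0.25 × 1140 = 127.5 + 450 + 285 = 862.5
EV(C) = 0.5 × 640 + 0.125 × 1080 + 0.375 × 880 = 320 + 135 + 330 = 785
Overall = 0.4 × 890 + 0.2 × 862.5 + 0.4 × 785 = 356 + 172.5 + 314 = 842.5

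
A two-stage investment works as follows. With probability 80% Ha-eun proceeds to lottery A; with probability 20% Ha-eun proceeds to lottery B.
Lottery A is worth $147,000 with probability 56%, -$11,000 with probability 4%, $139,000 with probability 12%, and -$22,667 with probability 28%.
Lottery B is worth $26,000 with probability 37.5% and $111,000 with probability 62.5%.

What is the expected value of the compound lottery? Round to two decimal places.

EV(A) = 0.56 × 147000 + 0.04 × (-11000) + 0.12 × 139000 + 0.28 × (-22667) = 82320 − 440 + 16680 − 6346.76 = 92213.24
EV(B) = 0.375 × 26000 + 0.625 × 111000 = 9750 + 69375 = 79125
Overall = 0.8 × 92213.24 + 0.2 × 79125 = 73770.592 + 15825 = 89595.592

$89,595.59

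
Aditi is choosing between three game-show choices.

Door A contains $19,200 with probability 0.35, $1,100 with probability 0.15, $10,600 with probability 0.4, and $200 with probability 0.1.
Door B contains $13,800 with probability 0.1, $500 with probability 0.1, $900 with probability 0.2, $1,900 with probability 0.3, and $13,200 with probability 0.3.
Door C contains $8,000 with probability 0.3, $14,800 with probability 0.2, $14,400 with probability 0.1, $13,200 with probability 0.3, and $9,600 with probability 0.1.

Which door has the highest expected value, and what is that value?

Door C ($11,720)

Door A = 0.35 × 19200 + 0.15 × 1100 + 0.4 × 10600 + 0.1 × 200 = 6720 + 165 + 4240 + 20 = 11145
Door B = 0.1 × 13800 + 0.1 × 500 + 0.2 × 900 + 0.3 × 1900 + 0.3 × 13200 = 1380 + 50 + 180 + 570 + 3960 = 6140
Door C = 0.3 × 8000 + 0.2 × 14800 + 0.1 × 14400 + 0.3 × 13200 + 0.1 × 9600 = 2400 + 2960 + 1440 + 3960 + 960 = 11720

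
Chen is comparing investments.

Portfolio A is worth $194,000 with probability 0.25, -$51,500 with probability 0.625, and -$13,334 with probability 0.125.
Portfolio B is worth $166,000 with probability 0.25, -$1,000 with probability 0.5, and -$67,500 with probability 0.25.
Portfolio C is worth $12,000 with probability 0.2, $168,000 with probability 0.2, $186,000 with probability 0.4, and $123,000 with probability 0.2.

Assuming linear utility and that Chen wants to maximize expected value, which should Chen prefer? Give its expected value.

Portfolio C ($135,000)

Portfolio A = 0.25 × 194000 + 0.625 × (-51500) + 0.125 × (-13334) = 48500 − 32187.5 − 1666.75 = 14645.75
Portfolio B = 0.25 × 166000 + 0.5 × (-1000) + 0.25 × (-67500) = 41500 − 500 − 16875 = 24125
Portfolio C = 0.2 × 12000 + 0.2 × 168000 + 0.4 × 186000 + 0.2 × 123000 = 2400 + 33600 + 74400 + 24600 = 135000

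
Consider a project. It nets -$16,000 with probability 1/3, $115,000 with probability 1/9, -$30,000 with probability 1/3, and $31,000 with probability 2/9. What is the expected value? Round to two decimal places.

EV = 1/3 × (-16000) + 1/9 × 115000 + 1/3 × (-30000) + 2/9 × 31000 = -5333.3333 + 12777.7778 − 10000 + 6888.8889 = 4333.3333

$4,333.33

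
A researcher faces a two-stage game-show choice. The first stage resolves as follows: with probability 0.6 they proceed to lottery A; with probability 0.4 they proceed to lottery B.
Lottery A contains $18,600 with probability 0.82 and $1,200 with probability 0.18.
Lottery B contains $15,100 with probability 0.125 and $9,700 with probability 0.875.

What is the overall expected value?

EV(A) = 0.82 × 18600 + 0.18 × 1200 = 15252 + 216 = 15468
EV(B) = 0.125 × 15100 + 0.875 × 9700 = 1887.5 + 8487.5 = 10375
Overall = 0.6 × 15468 + 0.4 × 10375 = 9280.8 + 4150 = 13430.8

$13,430.80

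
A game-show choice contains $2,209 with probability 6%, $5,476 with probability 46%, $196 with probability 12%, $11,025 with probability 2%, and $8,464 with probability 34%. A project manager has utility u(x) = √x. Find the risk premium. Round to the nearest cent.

E[u] = 0.06·√2209 + 0.46·√5476 + 0.12·√196 + 0.02·√11025 + 0.34·√8464 = 0.06·47 + 0.46·74 + 0.12·14 + 0.02·105 + 0.34·92 = 71.92
CE = (71.92)² = 5172.4864
Risk premium = EV − CE = 5773.28 − 5172.4864 = 600.7936

$600.79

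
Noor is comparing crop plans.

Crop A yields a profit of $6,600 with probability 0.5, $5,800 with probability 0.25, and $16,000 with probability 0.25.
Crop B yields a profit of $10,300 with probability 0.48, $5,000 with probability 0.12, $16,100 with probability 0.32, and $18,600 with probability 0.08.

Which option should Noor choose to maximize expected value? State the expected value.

Crop A = 0.5 × 6600 + 0.25 × 5800 + 0.25 × 16000 = 3300 + 1450 + 4000 = 8750
Crop B = 0.48 × 10300 + 0.12 × 5000 + 0.32 × 16100 + 0.08 × 18600 = 4944 + 600 + 5152 + 1488 = 12184

Crop B ($12,184)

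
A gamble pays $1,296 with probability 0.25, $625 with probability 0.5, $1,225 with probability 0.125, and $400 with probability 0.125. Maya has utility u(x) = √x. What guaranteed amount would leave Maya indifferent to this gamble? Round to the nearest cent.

$805.14

E[u] = 0.25·√1296 + 0.5·√625 + 0.125·√1225 + 0.125·√400 = 0.25·36 + 0.5·25 + 0.125·35 + 0.125·20 = 28.375
CE = (28.375)² = 805.140625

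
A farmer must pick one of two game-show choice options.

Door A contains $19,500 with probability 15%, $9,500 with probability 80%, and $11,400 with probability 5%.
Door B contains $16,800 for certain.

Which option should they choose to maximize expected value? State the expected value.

Door A = 0.15 × 19500 + 0.8 × 9500 + 0.05 × 11400 = 2925 + 7600 + 570 = 11095
Door B: 16800 (certain)

Door B ($16,800)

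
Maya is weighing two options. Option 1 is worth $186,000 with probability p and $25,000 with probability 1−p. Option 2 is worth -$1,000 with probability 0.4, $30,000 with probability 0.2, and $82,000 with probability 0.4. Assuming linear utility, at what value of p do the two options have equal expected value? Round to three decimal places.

EV(Option 2) = 0.4 × (-1000) + 0.2 × 30000 + 0.4 × 82000 = -400 + 6000 + 32800 = 38400
p·186000 + (1−p)·25000 = 38400
161000p + 25000 = 38400
p = (38400 − 25000) / 161000

p = 0.083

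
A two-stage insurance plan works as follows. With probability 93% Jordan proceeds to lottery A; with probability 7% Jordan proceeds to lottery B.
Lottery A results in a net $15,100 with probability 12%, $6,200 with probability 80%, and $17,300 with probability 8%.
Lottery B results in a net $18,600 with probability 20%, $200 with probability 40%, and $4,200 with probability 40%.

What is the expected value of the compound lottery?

$7,968.68

EV(A) = 0.12 × 15100 + 0.8 × 6200 + 0.08 × 17300 = 1812 + 4960 + 1384 = 8156
EV(B) = 0.2 × 18600 + 0.4 × 200 + 0.4 × 4200 = 3720 + 80 + 1680 = 5480
Overall = 0.93 × 8156 + 0.07 × 5480 = 7585.08 + 383.6 = 7968.68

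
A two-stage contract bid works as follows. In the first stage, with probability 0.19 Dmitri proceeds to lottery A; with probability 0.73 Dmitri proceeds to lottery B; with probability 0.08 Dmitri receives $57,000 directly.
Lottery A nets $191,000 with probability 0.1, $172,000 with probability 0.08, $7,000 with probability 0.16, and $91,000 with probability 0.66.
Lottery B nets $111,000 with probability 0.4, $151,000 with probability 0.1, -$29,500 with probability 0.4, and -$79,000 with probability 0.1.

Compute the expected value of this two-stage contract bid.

$51,481.60

EV(A) = 0.1 × 191000 + 0.08 × 172000 + 0.16 × 7000 + 0.66 × 91000 = 19100 + 13760 + 1120 + 60060 = 94040
EV(B) = 0.4 × 111000 + 0.1 × 151000 + 0.4 × (-29500) + 0.1 × (-79000) = 44400 + 15100 − 11800 − 7900 = 39800
Branch C: 57000 (certain)
Overall = 0.19 × 94040 + 0.73 × 39800 + 0.08 × 57000 = 17867.6 + 29054 + 4560 = 51481.6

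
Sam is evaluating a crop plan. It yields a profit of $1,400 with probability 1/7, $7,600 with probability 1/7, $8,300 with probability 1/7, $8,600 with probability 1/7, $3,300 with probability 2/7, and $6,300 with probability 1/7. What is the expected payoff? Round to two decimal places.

$5,542.86

EV = 1/7 × 1400 + 1/7 × 7600 + 1/7 × 8300 + 1/7 × 8600 + 2/7 × 3300 + 1/7 × 6300 = 200 + 1085.7143 + 1185.7143 + 1228.5714 + 942.8571 + 900 = 5542.8571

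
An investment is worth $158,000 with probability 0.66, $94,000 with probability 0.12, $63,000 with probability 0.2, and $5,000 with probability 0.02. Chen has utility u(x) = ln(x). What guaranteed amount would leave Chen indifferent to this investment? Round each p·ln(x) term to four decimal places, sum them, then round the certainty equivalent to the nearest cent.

$115,266.26

E[u] = 0.66·ln(158000) + 0.12·ln(94000) + 0.2·ln(63000) + 0.02·ln(5000) = 7.9004 + 1.3741 + 2.2102 + 0.1703 = 11.6550
CE = e^11.6550 ≈ 115266.26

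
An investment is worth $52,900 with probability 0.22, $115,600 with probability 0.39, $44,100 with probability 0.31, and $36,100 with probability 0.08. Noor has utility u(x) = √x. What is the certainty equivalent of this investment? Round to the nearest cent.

$69,432.25

E[u] = 0.22·√52900 + 0.39·√115600 + 0.31·√44100 + 0.08·√36100 = 0.22·230 + 0.39·340 + 0.31·210 + 0.08·190 = 263.5
CE = (263.5)² = 69432.25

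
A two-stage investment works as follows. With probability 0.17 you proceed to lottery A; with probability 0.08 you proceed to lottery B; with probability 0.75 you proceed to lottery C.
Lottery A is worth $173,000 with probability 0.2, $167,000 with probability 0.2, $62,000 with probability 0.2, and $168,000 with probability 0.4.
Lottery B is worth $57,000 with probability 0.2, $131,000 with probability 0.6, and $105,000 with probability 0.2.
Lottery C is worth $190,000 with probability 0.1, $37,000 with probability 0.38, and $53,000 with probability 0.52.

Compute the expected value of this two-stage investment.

EV(A) = 0.2 × 173000 + 0.2 × 167000 + 0.2 × 62000 + 0.4 × 168000 = 34600 + 33400 + 12400 + 67200 = 147600
EV(B) = 0.2 × 57000 + 0.6 × 131000 + 0.2 × 105000 = 11400 + 78600 + 21000 = 111000
EV(C) = 0.1 × 190000 + 0.38 × 37000 + 0.52 × 53000 = 19000 + 14060 + 27560 = 60620
Overall = 0.17 × 147600 + 0.08 × 111000 + 0.75 × 60620 = 25092 + 8880 + 45465 = 79437

$79,437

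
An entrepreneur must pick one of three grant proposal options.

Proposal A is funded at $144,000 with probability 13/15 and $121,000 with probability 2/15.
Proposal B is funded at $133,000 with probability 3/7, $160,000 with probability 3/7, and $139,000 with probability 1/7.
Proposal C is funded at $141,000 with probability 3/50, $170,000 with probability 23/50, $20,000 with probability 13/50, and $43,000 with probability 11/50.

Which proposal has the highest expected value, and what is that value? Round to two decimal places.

Proposal B ($145,428.57)

Proposal A = 13/15 × 144000 + 2/15 × 121000 = 124800 + 16133.3333 = 140933.3333
Proposal B = 3/7 × 133000 + 3/7 × 160000 + 1/7 × 139000 = 57000 + 68571.4286 + 19857.1429 = 145428.5714
Proposal C = 3/50 × 141000 + 23/50 × 170000 + 13/50 × 20000 + 11/50 × 43000 = 8460 + 78200 + 5200 + 9460 = 101320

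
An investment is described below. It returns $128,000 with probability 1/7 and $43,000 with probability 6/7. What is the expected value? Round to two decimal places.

EV = 1/7 × 128000 + 6/7 × 43000 = 18285.7143 + 36857.1429 = 55142.8571

$55,142.86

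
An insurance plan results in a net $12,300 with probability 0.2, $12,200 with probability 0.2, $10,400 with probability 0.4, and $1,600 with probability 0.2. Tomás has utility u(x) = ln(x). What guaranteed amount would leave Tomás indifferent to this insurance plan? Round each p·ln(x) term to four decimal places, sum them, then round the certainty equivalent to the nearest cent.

E[u] = 0.2·ln(12300) + 0.2·ln(12200) + 0.4·ln(10400) + 0.2·ln(1600) = 1.8835 + 1.8818 + 3.6998 + 1.4756 = 8.9407
CE = e^8.9407 ≈ 7636.54

$7,636.54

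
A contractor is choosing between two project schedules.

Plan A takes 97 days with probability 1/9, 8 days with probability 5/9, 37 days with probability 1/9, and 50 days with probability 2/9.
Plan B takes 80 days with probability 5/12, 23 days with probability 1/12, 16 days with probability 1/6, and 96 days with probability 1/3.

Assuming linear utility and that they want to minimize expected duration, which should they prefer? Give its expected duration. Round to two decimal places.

Plan A (30.44 days)

Plan A = 1/9 × 97 + 5/9 × 8 + 1/9 × 37 + 2/9 × 50 = 10.7778 + 4.4444 + 4.1111 + 11.1111 = 30.4444
Plan B = 5/12 × 80 + 1/12 × 23 + 1/6 × 16 + 1/3 × 96 = 33.3333 + 1.9167 + 2.6667 + 32 = 69.9167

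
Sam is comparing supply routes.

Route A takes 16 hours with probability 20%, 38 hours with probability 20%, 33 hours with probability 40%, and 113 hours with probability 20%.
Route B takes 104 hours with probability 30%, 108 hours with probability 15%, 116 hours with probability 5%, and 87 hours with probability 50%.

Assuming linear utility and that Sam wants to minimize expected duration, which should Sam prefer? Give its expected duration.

Route A (46.6 hours)

Route A = 0.2 × 16 + 0.2 × 38 + 0.4 × 33 + 0.2 × 113 = 3.2 + 7.6 + 13.2 + 22.6 = 46.6
Route B = 0.3 × 104 + 0.15 × 108 + 0.05 × 116 + 0.5 × 87 = 31.2 + 16.2 + 5.8 + 43.5 = 96.7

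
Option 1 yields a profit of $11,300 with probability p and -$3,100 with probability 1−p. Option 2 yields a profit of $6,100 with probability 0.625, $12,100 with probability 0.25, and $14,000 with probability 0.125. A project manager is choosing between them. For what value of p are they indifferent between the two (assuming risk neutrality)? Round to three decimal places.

EV(Option 2) = 0.625 × 6100 + 0.25 × 12100 + 0.125 × 14000 = 3812.5 + 3025 + 1750 = 8587.5
p·11300 + (1−p)·(-3100) = 8587.5
14400p − 3100 = 8587.5
p = (8587.5 + 3100) / 14400

p = 0.812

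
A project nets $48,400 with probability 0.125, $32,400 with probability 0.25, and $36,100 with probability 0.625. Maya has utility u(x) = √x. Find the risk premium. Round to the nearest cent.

$135.94

E[u] = 0.125·√48400 + 0.25·√32400 + 0.625·√36100 = 0.125·220 + 0.25·180 + 0.625·190 = 191.25
CE = (191.25)² = 36576.5625
Risk premium = EV − CE = 36712.5 − 36576.5625 = 135.9375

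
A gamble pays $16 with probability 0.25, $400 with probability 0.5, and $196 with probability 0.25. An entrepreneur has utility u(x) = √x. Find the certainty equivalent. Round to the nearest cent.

E[u] = 0.25·√16 + 0.5·√400 + 0.25·√196 = 0.25·4 + 0.5·20 + 0.25·14 = 14.5
CE = (14.5)² = 210.25

$210.25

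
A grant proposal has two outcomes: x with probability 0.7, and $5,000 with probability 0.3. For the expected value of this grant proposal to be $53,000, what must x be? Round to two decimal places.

0.7·x + 0.3·5000 = 53000
0.7·x = 53000 − 1500 = 51500
x = 51500 / 0.7 = 73571.4286

x = $73,571.43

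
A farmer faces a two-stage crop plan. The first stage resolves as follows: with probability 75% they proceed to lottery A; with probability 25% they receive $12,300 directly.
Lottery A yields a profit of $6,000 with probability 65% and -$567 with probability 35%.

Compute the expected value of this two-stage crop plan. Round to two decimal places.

$5,851.16

EV(A) = 0.65 × 6000 + 0.35 × (-567) = 3900 − 198.45 = 3701.55
Branch B: 12300 (certain)
Overall = 0.75 × 3701.55 + 0.25 × 12300 = 2776.1625 + 3075 = 5851.1625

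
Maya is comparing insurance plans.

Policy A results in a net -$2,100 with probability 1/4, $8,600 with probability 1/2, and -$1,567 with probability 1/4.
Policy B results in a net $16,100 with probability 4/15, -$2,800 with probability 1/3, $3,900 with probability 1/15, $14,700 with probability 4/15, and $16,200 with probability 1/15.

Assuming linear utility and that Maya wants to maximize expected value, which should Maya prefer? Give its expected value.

Policy B ($8,620)

Policy A = 1/4 × (-2100) + 1/2 × 8600 + 1/4 × (-1567) = -525 + 4300 − 391.75 = 3383.25
Policy B = 4/15 × 16100 + 1/3 × (-2800) + 1/15 × 3900 + 4/15 × 14700 + 1/15 × 16200 = 4293.3333 − 933.3333 + 260 + 3920 + 1080 = 8620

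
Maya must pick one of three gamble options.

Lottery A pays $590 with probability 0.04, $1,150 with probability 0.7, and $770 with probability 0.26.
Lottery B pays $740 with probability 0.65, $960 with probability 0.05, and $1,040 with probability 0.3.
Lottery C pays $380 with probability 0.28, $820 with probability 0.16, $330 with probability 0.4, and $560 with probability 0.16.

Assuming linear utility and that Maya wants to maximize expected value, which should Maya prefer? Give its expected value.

Lottery A = 0.04 × 590 + 0.7 × 1150 + 0.26 × 770 = 23.6 + 805 + 200.2 = 1028.8
Lottery B = 0.65 × 740 + 0.05 × 960 + 0.3 × 1040 = 481 + 48 + 312 = 841
Lottery C = 0.28 × 380 + 0.16 × 820 + 0.4 × 330 + 0.16 × 560 = 106.4 + 131.2 + 132 + 89.6 = 459.2

Lottery A ($1,028.80)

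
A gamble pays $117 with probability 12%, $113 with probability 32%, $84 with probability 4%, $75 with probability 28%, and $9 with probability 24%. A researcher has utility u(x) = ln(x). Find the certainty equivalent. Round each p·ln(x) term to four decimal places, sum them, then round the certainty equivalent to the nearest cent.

E[u] = 0.12·ln(117) + 0.32·ln(113) + 0.04·ln(84) + 0.28·ln(75) + 0.24·ln(9) = 0.5715 + 1.5128 + 0.1772 + 1.2089 + 0.5273 = 3.9977
CE = e^3.9977 ≈ 54.47

$54.47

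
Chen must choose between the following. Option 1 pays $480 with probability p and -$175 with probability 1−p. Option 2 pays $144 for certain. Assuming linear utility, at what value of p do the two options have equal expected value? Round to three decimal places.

p·480 + (1−p)·(-175) = 144
655p − 175 = 144
p = (144 + 175) / 655

p = 0.487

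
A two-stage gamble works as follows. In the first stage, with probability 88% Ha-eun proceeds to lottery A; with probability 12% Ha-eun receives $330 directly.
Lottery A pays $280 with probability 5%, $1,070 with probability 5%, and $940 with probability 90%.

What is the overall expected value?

$843.48

EV(A) = 0.05 × 280 + 0.05 × 1070 + 0.9 × 940 = 14 + 53.5 + 846 = 913.5
Branch B: 330 (certain)
Overall = 0.88 × 913.5 + 0.12 × 330 = 803.88 + 39.6 = 843.48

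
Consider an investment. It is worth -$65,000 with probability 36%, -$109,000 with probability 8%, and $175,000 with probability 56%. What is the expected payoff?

$65,880

EV = 0.36 × (-65000) + 0.08 × (-109000) + 0.56 × 175000 = -23400 − 8720 + 98000 = 65880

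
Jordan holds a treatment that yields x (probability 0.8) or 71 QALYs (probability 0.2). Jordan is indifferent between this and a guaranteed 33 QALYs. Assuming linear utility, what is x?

x = 23.5 QALYs

0.8·x + 0.2·71 = 33
0.8·x = 33 − 14.2 = 18.8
x = 18.8 / 0.8 = 23.5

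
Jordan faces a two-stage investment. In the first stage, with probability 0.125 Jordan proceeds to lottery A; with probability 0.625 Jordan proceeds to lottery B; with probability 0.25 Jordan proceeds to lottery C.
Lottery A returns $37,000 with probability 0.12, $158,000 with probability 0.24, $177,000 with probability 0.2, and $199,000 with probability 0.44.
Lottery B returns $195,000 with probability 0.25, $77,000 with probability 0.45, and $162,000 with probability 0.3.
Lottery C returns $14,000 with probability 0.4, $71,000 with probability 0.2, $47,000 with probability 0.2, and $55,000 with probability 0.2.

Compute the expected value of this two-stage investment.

$113,215

EV(A) = 0.12 × 37000 + 0.24 × 158000 + 0.2 × 177000 + 0.44 × 199000 = 4440 + 37920 + 35400 + 87560 = 165320
EV(B) = 0.25 × 195000 + 0.45 × 77000 + 0.3 × 162000 = 48750 + 34650 + 48600 = 132000
EV(C) = 0.4 × 14000 + 0.2 × 71000 + 0.2 × 47000 + 0.2 × 55000 = 5600 + 14200 + 9400 + 11000 = 40200
Overall = 0.125 × 165320 + 0.625 × 132000 + 0.25 × 40200 = 20665 + 82500 + 10050 = 113215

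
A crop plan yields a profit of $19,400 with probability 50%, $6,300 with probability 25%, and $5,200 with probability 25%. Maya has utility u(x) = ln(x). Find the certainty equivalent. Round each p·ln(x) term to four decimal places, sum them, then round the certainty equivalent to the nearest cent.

E[u] = 0.5·ln(19400) + 0.25·ln(6300) + 0.25·ln(5200) = 4.9365 + 2.1871 + 2.1391 = 9.2627
CE = e^9.2627 ≈ 10537.55

$10,537.55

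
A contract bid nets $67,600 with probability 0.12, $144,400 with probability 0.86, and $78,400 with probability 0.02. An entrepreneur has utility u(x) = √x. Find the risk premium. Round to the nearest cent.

E[u] = 0.12·√67600 + 0.86·√144400 + 0.02·√78400 = 0.12·260 + 0.86·380 + 0.02·280 = 363.6
CE = (363.6)² = 132204.96
Risk premium = EV − CE = 133864 − 132204.96 = 1659.04

$1,659.04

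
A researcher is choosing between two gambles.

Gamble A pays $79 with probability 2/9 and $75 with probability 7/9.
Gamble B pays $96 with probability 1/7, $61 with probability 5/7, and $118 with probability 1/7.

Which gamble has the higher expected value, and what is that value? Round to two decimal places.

Gamble A = 2/9 × 79 + 7/9 × 75 = 17.5556 + 58.3333 = 75.8889
Gamble B = 1/7 × 96 + 5/7 × 61 + 1/7 × 118 = 13.7143 + 43.5714 + 16.8571 = 74.1429

Gamble A ($75.89)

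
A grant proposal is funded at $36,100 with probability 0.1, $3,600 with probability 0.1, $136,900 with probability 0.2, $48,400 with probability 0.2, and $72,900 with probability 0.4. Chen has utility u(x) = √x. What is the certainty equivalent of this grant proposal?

E[u] = 0.1·√36100 + 0.1·√3600 + 0.2·√136900 + 0.2·√48400 + 0.4·√72900 = 0.1·190 + 0.1·60 + 0.2·370 + 0.2·220 + 0.4·270 = 251
CE = (251)² = 63001

$63,001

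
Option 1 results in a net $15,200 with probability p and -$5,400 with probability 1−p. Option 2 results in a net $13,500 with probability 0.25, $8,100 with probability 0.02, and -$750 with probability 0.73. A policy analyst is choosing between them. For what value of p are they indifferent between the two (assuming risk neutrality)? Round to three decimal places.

EV(Option 2) = 0.25 × 13500 + 0.02 × 8100 + 0.73 × (-750) = 3375 + 162 − 547.5 = 2989.5
p·15200 + (1−p)·(-5400) = 2989.5
20600p − 5400 = 2989.5
p = (2989.5 + 5400) / 20600

p = 0.407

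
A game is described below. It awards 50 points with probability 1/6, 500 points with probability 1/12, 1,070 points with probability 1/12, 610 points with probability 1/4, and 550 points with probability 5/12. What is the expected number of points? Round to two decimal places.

520.83 points

EV = 1/6 × 50 + 1/12 × 500 + 1/12 × 1070 + 1/4 × 610 + 5/12 × 550 = 8.3333 + 41.6667 + 89.1667 + 152.5 + 229.1667 = 520.8333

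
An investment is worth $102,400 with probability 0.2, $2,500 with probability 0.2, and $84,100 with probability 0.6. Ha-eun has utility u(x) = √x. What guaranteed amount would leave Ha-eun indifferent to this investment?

$61,504

E[u] = 0.2·√102400 + 0.2·√2500 + 0.6·√84100 = 0.2·320 + 0.2·50 + 0.6·290 = 248
CE = (248)² = 61504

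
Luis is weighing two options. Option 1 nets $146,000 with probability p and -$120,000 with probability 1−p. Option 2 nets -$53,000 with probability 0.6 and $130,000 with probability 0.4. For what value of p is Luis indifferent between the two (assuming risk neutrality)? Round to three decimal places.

p = 0.527

EV(Option 2) = 0.6 × (-53000) + 0.4 × 130000 = -31800 + 52000 = 20200
p·146000 + (1−p)·(-120000) = 20200
266000p − 120000 = 20200
p = (20200 + 120000) / 266000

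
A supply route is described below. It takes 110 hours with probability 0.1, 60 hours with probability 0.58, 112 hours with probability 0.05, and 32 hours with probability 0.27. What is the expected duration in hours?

EV = 0.1 × 110 + 0.58 × 60 + 0.05 × 112 + 0.27 × 32 = 11 + 34.8 + 5.6 + 8.64 = 60.04

60.04 hours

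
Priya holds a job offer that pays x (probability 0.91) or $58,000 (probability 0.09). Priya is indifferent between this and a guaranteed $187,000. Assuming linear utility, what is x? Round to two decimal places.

0.91·x + 0.09·58000 = 187000
0.91·x = 187000 − 5220 = 181780
x = 181780 / 0.91 = 199758.2418

x = $199,758.24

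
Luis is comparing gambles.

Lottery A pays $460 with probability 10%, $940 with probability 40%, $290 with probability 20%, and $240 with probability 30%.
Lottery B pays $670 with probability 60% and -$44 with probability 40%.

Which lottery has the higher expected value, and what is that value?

Lottery A ($552)

Lottery A = 0.1 × 460 + 0.4 × 940 + 0.2 × 290 + 0.3 × 240 = 46 + 376 + 58 + 72 = 552
Lottery B = 0.6 × 670 + 0.4 × (-44) = 402 − 17.6 = 384.4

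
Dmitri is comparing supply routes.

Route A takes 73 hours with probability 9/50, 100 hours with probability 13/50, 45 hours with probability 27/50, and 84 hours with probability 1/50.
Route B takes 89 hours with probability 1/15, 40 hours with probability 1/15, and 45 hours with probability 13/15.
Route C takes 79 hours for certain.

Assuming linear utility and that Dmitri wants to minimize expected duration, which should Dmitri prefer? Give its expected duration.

Route A = 9/50 × 73 + 13/50 × 100 + 27/50 × 45 + 1/50 × 84 = 13.14 + 26 + 24.3 + 1.68 = 65.12
Route B = 1/15 × 89 + 1/15 × 40 + 13/15 × 45 = 5.9333 + 2.6667 + 39 = 47.6
Route C: 79 (certain)

Route B (47.6 hours)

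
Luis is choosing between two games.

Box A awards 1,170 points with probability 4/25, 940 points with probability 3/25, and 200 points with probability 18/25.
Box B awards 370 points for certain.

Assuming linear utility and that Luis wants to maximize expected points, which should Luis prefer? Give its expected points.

Box A (444 points)

Box A = 4/25 × 1170 + 3/25 × 940 + 18/25 × 200 = 187.2 + 112.8 + 144 = 444
Box B: 370 (certain)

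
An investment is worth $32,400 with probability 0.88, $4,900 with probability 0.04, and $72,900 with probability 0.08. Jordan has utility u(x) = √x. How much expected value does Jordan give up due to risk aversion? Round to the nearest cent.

$1,124.16

E[u] = 0.88·√32400 + 0.04·√4900 + 0.08·√72900 = 0.88·180 + 0.04·70 + 0.08·270 = 182.8
CE = (182.8)² = 33415.84
Risk premium = EV − CE = 34540 − 33415.84 = 1124.16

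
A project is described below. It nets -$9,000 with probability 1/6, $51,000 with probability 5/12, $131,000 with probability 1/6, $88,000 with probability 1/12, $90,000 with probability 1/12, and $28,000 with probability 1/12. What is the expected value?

$58,750

EV = 1/6 × (-9000) + 5/12 × 51000 + 1/6 × 131000 + 1/12 × 88000 + 1/12 × 90000 + 1/12 × 28000 = -1500 + 21250 + 21833.3333 + 7333.3333 + 7500 + 2333.3333 = 58750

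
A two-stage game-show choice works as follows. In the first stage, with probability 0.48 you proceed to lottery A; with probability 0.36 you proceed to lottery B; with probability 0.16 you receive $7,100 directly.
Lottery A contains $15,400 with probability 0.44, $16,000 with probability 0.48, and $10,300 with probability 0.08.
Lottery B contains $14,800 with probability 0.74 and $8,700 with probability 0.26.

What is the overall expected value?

EV(A) = 0.44 × 15400 + 0.48 × 16000 + 0.08 × 10300 = 6776 + 7680 + 824 = 15280
EV(B) = 0.74 × 14800 + 0.26 × 8700 = 10952 + 2262 = 13214
Branch C: 7100 (certain)
Overall = 0.48 × 15280 + 0.36 × 13214 + 0.16 × 7100 = 7334.4 + 4757.04 + 1136 = 13227.44

$13,227.44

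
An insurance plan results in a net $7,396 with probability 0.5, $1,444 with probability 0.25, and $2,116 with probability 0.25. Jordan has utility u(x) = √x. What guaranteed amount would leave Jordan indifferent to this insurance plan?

$4,096

E[u] = 0.5·√7396 + 0.25·√1444 + 0.25·√2116 = 0.5·86 + 0.25·38 + 0.25·46 = 64
CE = (64)² = 4096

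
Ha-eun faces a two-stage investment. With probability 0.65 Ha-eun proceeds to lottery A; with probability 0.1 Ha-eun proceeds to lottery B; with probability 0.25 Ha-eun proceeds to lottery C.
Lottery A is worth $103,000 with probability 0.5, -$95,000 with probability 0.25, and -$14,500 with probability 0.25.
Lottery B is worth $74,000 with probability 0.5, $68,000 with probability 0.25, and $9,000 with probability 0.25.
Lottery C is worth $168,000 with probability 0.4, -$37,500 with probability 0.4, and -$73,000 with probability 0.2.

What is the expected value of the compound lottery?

$30,706.25

EV(A) = 0.5 × 103000 + 0.25 × (-95000) + 0.25 × (-14500) = 51500 − 23750 − 3625 = 24125
EV(B) = 0.5 × 74000 + 0.25 × 68000 + 0.25 × 9000 = 37000 + 17000 + 2250 = 56250
EV(C) = 0.4 × 168000 + 0.4 × (-37500) + 0.2 × (-73000) = 67200 − 15000 − 14600 = 37600
Overall = 0.65 × 24125 + 0.1 × 56250 + 0.25 × 37600 = 15681.25 + 5625 + 9400 = 30706.25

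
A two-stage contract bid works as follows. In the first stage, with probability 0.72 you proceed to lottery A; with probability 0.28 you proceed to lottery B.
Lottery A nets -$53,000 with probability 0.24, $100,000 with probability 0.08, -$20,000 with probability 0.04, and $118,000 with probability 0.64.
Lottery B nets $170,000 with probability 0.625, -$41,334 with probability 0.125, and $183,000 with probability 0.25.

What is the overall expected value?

$91,513.31

EV(A) = 0.24 × (-53000) + 0.08 × 100000 + 0.04 × (-20000) + 0.64 × 118000 = -12720 + 8000 − 800 + 75520 = 70000
EV(B) = 0.625 × 170000 + 0.125 × (-41334) + 0.25 × 183000 = 106250 − 5166.75 + 45750 = 146833.25
Overall = 0.72 × 70000 + 0.28 × 146833.25 = 50400 + 41113.31 = 91513.31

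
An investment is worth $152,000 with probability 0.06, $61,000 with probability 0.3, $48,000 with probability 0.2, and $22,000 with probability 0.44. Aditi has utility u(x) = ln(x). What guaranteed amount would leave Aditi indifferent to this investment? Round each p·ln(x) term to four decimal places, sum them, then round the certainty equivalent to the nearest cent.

E[u] = 0.06·ln(152000) + 0.3·ln(61000) + 0.2·ln(48000) + 0.44·ln(22000) = 0.7159 + 3.3056 + 2.1558 + 4.3995 = 10.5768
CE = e^10.5768 ≈ 39214.43

$39,214.43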